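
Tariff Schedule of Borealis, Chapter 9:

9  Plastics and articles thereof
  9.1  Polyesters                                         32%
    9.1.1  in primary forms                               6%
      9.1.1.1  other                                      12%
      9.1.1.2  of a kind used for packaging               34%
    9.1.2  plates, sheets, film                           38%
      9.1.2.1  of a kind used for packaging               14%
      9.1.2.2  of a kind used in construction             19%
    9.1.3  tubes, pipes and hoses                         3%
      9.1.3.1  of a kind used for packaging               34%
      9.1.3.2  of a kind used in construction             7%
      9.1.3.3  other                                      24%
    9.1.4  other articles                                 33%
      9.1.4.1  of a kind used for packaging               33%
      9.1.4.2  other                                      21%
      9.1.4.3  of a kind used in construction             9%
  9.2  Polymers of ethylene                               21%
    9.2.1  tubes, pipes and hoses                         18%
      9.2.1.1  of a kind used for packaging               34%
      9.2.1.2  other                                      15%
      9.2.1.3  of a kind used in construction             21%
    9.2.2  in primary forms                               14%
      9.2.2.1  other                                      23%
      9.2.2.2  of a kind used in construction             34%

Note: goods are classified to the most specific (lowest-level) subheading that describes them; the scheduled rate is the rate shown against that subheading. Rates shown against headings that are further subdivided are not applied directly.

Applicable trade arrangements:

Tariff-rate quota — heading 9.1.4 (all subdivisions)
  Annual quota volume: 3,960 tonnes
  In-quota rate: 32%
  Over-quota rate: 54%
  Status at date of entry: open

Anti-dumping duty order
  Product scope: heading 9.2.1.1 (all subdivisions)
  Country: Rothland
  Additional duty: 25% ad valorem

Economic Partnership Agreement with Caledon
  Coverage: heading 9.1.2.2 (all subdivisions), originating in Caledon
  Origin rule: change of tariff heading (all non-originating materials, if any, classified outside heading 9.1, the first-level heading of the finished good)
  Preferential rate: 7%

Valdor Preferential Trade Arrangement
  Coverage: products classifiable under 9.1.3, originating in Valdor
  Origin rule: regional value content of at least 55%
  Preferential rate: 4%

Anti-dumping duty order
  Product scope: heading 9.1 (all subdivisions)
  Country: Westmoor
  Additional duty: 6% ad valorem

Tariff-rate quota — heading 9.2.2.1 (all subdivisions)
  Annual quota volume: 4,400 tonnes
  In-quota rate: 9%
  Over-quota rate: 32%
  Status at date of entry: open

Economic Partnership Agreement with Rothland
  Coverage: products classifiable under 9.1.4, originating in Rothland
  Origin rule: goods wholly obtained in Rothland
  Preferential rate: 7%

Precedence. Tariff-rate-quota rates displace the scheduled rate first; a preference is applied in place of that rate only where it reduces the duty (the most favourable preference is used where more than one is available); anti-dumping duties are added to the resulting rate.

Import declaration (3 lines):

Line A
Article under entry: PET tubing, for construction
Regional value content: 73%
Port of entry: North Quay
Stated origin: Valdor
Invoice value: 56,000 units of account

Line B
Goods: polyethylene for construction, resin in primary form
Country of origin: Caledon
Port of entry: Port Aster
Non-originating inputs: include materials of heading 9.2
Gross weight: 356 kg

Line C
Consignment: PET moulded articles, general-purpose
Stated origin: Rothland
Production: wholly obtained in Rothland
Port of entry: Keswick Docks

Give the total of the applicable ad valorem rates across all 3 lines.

45%

Line A: PET → 9.1; tubing → 9.1.3; for construction → 9.1.3.2. Scheduled 7%. Valdor agreement on 9.1.3: RVC ≥ 55% → 4% available; preferential 4%. → 4%.
Line B: polyethylene → 9.2; resin in primary form → 9.2.2; for construction → 9.2.2.2. Scheduled 34%. Caledon agreement on 9.1.2.2: 9.2.2.2 not covered. → 34%.
Line C: PET → 9.1; moulded articles → 9.1.4; general-purpose → 9.1.4.2. Scheduled 21%. quota on 9.1.4 open → in-quota 32%; Rothland agreement on 9.1.4: wholly obtained → 7% available; preferential 7%. → 7%.
Sum: 4% + 34% + 7% = 45%.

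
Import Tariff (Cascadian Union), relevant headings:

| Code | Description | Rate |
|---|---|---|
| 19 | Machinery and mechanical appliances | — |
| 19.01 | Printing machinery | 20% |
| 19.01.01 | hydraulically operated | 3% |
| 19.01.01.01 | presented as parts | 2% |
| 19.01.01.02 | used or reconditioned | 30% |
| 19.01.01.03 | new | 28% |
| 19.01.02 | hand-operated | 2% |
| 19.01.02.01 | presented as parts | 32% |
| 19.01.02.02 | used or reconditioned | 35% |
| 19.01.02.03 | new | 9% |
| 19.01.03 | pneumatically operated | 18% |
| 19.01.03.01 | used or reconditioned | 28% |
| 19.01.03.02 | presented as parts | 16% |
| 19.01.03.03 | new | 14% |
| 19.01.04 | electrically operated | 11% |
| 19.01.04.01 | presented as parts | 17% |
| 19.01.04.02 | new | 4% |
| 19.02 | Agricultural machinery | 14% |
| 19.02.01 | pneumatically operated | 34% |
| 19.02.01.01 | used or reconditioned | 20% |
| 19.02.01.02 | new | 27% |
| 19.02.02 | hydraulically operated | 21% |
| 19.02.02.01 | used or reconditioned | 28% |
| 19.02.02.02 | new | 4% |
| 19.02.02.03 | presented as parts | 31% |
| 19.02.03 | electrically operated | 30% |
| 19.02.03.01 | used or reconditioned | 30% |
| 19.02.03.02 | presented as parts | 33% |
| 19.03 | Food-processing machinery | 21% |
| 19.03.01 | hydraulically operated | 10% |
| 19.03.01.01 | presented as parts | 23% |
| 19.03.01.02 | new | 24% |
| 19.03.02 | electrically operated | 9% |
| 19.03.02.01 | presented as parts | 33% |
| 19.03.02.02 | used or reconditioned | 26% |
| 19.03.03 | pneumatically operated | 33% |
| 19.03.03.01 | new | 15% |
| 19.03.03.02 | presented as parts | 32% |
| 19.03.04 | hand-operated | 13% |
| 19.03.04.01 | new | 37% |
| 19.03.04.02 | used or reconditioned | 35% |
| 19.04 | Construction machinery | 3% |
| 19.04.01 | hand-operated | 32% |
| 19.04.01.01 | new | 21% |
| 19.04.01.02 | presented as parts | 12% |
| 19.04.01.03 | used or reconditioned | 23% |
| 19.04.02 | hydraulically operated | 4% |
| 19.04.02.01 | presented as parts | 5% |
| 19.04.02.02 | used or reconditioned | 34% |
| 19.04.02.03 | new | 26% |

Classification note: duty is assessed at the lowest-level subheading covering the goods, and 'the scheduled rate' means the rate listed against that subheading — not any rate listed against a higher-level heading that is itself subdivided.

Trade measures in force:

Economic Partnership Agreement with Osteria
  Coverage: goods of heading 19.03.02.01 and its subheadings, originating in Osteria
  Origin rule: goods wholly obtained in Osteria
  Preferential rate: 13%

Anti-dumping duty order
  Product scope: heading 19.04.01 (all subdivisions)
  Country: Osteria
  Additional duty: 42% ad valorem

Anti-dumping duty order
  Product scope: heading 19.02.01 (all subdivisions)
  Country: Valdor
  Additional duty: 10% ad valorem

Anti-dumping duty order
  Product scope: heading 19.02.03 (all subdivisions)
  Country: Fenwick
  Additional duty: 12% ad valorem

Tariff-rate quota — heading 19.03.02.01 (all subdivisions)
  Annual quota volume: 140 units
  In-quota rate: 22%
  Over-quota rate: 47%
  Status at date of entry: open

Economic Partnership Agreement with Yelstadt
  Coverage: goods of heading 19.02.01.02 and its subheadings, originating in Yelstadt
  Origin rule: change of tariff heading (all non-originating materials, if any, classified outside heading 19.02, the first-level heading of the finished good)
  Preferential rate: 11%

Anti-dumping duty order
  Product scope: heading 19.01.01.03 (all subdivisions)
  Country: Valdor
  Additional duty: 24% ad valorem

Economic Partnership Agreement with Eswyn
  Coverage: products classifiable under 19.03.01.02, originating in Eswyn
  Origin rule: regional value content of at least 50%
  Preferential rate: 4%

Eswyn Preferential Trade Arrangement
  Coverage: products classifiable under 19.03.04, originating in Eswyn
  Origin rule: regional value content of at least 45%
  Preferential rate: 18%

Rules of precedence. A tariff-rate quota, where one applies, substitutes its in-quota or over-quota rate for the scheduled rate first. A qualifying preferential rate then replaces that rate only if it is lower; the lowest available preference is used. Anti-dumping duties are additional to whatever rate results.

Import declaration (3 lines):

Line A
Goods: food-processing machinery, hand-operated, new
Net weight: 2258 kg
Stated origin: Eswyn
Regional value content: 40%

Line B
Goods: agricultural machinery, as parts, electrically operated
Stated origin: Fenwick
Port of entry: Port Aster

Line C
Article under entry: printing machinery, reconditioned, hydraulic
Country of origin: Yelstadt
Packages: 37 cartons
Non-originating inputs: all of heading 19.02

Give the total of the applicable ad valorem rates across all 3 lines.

Line A: food-processing → 19.03; hand-operated → 19.03.04; new → 19.03.04.01. Scheduled 37%. Eswyn agreement on 19.03.01.02: 19.03.04.01 not covered; Eswyn agreement on 19.03.04: RVC < 45%. → 37%.
Line B: agricultural → 19.02; electrically operated → 19.02.03; as parts → 19.02.03.02. Scheduled 33%. anti-dumping (Fenwick, 19.02.03): +12%; total 33% + 12% = 45%. → 45%.
Line C: printing → 19.01; hydraulic → 19.01.01; reconditioned → 19.01.01.02. Scheduled 30%. Yelstadt agreement on 19.02.01.02: 19.01.01.02 not covered. → 30%.
Sum: 37% + 45% + 30% = 112%.

112%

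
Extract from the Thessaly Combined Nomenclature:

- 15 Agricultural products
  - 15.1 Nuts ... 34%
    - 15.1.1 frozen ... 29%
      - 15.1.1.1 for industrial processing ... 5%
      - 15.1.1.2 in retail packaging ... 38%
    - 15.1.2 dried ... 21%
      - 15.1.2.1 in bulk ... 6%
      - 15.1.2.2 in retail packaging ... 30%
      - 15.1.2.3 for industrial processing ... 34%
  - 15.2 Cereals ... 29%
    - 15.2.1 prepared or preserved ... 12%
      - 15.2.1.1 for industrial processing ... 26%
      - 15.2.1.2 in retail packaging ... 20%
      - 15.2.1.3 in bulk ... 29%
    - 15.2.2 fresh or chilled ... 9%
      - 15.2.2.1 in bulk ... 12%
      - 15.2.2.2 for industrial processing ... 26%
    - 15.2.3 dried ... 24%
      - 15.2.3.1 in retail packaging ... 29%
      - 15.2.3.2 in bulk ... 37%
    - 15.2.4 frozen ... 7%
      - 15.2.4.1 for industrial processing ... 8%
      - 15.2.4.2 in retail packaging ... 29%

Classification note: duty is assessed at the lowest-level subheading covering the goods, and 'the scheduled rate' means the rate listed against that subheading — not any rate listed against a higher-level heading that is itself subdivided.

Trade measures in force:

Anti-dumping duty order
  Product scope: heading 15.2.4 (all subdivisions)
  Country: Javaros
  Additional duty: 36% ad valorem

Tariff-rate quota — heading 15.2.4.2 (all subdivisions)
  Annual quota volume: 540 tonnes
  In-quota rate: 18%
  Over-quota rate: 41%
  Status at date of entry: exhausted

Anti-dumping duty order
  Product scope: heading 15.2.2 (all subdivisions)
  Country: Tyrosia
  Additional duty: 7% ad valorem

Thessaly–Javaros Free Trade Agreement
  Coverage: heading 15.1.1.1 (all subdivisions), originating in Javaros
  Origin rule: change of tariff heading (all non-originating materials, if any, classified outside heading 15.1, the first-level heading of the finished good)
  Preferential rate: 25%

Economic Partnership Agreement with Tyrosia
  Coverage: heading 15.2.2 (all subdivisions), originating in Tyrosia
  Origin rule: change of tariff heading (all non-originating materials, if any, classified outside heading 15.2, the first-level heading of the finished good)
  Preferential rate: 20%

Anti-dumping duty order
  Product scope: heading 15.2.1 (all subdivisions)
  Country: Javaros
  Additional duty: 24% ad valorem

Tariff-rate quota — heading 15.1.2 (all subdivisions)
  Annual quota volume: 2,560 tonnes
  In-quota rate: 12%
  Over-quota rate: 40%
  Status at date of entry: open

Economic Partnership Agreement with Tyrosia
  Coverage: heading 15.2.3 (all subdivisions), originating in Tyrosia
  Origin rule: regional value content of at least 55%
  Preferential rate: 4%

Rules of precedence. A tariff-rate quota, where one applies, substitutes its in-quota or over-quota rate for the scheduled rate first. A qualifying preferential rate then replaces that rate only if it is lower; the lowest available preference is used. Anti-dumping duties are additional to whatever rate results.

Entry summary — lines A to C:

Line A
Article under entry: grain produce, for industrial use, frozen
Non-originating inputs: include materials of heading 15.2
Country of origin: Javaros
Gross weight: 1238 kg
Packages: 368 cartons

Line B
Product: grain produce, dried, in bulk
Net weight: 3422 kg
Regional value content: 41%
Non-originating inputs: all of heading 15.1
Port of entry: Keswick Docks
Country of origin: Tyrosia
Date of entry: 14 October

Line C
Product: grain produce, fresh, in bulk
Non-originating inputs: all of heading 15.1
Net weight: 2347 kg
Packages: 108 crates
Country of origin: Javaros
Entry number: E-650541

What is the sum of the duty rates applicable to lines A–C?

93%

Line A: grain → 15.2; frozen → 15.2.4; for industrial use → 15.2.4.1. Scheduled 8%. Javaros agreement on 15.1.1.1: 15.2.4.1 not covered; anti-dumping (Javaros, 15.2.4): +36%; total 8% + 36% = 44%. → 44%.
Line B: grain → 15.2; dried → 15.2.3; in bulk → 15.2.3.2. Scheduled 37%. Tyrosia agreement on 15.2.2: 15.2.3.2 not covered; Tyrosia agreement on 15.2.3: RVC < 55%. → 37%.
Line C: grain → 15.2; fresh → 15.2.2; in bulk → 15.2.2.1. Scheduled 12%. Javaros agreement on 15.1.1.1: 15.2.2.1 not covered. → 12%.
Sum: 44% + 37% + 12% = 93%.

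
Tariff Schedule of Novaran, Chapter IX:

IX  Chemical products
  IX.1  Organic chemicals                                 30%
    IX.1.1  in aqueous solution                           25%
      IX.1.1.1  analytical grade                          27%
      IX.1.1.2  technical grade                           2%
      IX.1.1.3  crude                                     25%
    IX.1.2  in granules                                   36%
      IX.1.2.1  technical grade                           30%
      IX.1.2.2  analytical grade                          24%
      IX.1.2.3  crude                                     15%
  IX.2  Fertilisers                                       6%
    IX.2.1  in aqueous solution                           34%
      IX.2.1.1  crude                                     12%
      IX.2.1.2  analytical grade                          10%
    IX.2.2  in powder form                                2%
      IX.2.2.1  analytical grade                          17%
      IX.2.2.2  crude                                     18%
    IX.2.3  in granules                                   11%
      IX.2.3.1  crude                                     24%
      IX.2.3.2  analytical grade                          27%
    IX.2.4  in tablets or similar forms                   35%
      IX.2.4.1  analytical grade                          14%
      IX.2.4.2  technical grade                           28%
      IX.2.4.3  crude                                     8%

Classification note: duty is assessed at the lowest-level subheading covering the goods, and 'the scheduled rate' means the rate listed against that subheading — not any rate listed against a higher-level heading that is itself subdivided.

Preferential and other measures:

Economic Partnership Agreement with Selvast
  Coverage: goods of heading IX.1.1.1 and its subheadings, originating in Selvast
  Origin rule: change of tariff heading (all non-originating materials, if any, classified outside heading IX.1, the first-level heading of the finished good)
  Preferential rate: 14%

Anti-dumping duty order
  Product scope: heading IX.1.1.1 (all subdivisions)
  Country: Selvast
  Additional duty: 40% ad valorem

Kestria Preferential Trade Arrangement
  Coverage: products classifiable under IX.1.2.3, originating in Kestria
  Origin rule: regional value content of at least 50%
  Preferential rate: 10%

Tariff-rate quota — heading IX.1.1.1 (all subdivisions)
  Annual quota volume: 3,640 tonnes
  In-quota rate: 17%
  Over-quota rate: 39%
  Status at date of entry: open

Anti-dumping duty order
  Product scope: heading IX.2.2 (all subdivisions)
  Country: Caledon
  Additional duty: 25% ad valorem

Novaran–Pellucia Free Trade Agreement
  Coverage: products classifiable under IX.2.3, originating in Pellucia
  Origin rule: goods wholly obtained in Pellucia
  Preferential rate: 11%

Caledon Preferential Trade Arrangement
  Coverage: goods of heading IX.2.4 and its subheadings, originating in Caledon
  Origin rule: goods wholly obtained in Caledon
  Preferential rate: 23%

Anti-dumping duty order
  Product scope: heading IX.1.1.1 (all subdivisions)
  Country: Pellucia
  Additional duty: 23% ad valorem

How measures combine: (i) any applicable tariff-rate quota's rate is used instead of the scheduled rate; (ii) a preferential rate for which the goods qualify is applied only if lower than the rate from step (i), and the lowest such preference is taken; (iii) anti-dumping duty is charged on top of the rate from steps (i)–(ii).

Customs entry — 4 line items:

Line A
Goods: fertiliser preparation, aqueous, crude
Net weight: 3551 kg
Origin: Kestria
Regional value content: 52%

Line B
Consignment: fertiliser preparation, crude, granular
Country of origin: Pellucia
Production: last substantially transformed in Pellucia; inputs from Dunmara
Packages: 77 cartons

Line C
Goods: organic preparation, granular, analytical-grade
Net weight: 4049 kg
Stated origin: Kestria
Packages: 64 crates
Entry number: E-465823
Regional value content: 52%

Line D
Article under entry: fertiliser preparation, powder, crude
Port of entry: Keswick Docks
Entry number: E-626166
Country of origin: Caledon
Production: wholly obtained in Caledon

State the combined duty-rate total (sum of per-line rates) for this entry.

103%

Line A: fertiliser → IX.2; aqueous → IX.2.1; crude → IX.2.1.1. Scheduled 12%. Kestria agreement on IX.1.2.3: IX.2.1.1 not covered. → 12%.
Line B: fertiliser → IX.2; granular → IX.2.3; crude → IX.2.3.1. Scheduled 24%. Pellucia agreement on IX.2.3: not wholly obtained. → 24%.
Line C: organic → IX.1; granular → IX.1.2; analytical-grade → IX.1.2.2. Scheduled 24%. Kestria agreement on IX.1.2.3: IX.1.2.2 not covered. → 24%.
Line D: fertiliser → IX.2; powder → IX.2.2; crude → IX.2.2.2. Scheduled 18%. Caledon agreement on IX.2.4: IX.2.2.2 not covered; anti-dumping (Caledon, IX.2.2): +25%; total 18% + 25% = 43%. → 43%.
Sum: 12% + 24% + 24% + 43% = 103%.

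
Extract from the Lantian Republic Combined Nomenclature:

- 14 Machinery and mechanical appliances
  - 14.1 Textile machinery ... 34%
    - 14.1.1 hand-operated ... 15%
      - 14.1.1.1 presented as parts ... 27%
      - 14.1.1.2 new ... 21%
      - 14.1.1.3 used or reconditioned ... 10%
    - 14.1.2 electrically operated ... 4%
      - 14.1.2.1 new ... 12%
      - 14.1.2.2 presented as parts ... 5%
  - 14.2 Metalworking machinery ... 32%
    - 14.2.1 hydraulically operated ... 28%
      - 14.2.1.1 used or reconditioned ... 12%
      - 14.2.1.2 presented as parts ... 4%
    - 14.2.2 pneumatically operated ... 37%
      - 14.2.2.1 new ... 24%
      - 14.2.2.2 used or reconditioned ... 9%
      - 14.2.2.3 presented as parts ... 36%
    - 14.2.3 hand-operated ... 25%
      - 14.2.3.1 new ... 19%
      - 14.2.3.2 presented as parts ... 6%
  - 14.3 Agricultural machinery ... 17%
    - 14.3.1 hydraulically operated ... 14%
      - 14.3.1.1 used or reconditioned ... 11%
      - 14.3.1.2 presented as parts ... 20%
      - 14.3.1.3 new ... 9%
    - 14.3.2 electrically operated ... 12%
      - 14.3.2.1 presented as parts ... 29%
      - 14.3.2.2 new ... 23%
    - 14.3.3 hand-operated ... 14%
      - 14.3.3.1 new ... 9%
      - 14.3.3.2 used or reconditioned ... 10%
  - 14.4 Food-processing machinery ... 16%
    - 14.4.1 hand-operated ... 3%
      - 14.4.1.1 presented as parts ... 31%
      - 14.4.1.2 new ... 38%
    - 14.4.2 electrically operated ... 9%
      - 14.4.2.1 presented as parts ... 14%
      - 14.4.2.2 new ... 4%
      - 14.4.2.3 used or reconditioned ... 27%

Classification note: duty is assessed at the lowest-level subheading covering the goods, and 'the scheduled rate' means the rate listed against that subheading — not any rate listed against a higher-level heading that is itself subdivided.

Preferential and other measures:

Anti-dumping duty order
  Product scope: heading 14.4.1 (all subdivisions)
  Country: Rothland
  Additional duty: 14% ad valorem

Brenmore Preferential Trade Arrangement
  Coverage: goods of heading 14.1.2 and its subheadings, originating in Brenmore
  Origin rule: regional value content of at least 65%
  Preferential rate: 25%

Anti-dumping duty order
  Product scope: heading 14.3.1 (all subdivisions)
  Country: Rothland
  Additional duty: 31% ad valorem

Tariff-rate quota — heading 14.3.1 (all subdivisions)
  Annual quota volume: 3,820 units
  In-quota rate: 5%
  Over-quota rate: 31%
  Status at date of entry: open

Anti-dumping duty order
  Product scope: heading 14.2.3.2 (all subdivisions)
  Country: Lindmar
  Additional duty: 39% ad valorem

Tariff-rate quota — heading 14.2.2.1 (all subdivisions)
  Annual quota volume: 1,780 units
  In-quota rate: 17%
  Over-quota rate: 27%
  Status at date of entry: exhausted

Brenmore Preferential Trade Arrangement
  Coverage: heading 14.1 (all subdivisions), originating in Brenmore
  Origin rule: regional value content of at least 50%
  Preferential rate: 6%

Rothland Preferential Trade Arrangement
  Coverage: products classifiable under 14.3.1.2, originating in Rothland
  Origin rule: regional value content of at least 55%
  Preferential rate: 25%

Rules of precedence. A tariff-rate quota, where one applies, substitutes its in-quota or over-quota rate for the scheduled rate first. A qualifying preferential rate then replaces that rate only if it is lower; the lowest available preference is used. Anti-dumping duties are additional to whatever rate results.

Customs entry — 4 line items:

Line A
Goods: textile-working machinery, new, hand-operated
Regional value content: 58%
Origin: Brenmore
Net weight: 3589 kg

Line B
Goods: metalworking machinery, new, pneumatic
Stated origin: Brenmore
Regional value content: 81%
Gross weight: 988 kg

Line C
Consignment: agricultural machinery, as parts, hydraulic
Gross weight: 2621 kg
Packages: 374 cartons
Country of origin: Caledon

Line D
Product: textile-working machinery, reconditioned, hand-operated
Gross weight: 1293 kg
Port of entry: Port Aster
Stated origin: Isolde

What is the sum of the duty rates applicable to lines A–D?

48%

Line A: textile-working → 14.1; hand-operated → 14.1.1; new → 14.1.1.2. Scheduled 21%. Brenmore agreement on 14.1.2: 14.1.1.2 not covered; Brenmore agreement on 14.1: RVC ≥ 50% → 6% available; preferential 6%. → 6%.
Line B: metalworking → 14.2; pneumatic → 14.2.2; new → 14.2.2.1. Scheduled 24%. quota on 14.2.2.1 exhausted → over-quota 27%; Brenmore agreement on 14.1.2: 14.2.2.1 not covered; Brenmore agreement on 14.1: 14.2.2.1 not covered. → 27%.
Line C: agricultural → 14.3; hydraulic → 14.3.1; as parts → 14.3.1.2. Scheduled 20%. quota on 14.3.1 open → in-quota 5%. → 5%.
Line D: textile-working → 14.1; hand-operated → 14.1.1; reconditioned → 14.1.1.3. Scheduled 10%. No special measure applies. → 10%.
Sum: 6% + 27% + 5% + 10% = 48%.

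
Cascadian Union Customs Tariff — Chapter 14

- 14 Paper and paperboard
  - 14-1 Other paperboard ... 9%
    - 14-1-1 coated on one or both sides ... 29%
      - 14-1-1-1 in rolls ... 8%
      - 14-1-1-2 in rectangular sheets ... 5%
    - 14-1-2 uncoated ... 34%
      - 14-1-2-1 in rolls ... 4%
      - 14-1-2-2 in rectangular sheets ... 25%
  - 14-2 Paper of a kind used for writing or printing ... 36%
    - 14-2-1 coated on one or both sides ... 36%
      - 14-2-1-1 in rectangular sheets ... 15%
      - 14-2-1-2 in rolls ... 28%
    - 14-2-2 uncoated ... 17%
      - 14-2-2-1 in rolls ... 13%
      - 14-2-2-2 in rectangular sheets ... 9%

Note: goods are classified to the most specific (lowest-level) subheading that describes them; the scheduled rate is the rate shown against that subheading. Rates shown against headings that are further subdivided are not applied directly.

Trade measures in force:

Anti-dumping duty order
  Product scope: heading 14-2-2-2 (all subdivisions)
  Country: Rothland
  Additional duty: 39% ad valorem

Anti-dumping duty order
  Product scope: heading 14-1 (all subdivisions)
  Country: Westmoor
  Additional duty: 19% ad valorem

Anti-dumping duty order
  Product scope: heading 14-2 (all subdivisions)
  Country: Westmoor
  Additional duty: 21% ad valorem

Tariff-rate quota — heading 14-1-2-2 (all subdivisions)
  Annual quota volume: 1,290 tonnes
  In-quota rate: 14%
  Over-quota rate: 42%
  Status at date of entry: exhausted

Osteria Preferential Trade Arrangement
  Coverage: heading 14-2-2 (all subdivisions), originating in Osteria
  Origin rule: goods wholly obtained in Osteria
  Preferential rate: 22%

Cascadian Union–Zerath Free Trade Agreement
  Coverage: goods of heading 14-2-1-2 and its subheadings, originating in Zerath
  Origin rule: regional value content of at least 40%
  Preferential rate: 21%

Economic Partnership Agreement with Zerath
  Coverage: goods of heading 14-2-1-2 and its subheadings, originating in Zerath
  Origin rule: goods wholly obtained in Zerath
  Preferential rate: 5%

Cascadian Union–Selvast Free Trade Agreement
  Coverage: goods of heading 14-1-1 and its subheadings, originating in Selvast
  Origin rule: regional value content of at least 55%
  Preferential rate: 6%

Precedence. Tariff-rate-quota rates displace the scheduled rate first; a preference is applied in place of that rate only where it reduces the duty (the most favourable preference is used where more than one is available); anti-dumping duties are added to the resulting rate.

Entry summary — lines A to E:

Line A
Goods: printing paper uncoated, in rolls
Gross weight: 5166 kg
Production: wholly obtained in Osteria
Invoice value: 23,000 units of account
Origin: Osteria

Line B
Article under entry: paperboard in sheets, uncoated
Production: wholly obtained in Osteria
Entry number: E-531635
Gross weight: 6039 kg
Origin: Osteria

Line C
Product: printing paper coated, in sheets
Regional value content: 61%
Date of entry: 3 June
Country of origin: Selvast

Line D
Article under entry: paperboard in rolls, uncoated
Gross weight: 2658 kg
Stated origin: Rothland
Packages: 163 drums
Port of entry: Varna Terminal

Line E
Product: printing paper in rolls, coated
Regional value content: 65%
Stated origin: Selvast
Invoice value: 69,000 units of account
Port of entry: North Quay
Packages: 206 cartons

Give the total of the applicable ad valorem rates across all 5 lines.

Line A: printing paper → 14-2; uncoated → 14-2-2; in rolls → 14-2-2-1. Scheduled 13%. Osteria agreement on 14-2-2: wholly obtained → 22% available; preference 22% not lower than 13% → no reduction. → 13%.
Line B: paperboard → 14-1; uncoated → 14-1-2; in sheets → 14-1-2-2. Scheduled 25%. quota on 14-1-2-2 exhausted → over-quota 42%; Osteria agreement on 14-2-2: 14-1-2-2 not covered. → 42%.
Line C: printing paper → 14-2; coated → 14-2-1; in sheets → 14-2-1-1. Scheduled 15%. Selvast agreement on 14-1-1: 14-2-1-1 not covered. → 15%.
Line D: paperboard → 14-1; uncoated → 14-1-2; in rolls → 14-1-2-1. Scheduled 4%. No special measure applies. → 4%.
Line E: printing paper → 14-2; coated → 14-2-1; in rolls → 14-2-1-2. Scheduled 28%. Selvast agreement on 14-1-1: 14-2-1-2 not covered. → 28%.
Sum: 13% + 42% + 15% + 4% + 28% = 102%.

102%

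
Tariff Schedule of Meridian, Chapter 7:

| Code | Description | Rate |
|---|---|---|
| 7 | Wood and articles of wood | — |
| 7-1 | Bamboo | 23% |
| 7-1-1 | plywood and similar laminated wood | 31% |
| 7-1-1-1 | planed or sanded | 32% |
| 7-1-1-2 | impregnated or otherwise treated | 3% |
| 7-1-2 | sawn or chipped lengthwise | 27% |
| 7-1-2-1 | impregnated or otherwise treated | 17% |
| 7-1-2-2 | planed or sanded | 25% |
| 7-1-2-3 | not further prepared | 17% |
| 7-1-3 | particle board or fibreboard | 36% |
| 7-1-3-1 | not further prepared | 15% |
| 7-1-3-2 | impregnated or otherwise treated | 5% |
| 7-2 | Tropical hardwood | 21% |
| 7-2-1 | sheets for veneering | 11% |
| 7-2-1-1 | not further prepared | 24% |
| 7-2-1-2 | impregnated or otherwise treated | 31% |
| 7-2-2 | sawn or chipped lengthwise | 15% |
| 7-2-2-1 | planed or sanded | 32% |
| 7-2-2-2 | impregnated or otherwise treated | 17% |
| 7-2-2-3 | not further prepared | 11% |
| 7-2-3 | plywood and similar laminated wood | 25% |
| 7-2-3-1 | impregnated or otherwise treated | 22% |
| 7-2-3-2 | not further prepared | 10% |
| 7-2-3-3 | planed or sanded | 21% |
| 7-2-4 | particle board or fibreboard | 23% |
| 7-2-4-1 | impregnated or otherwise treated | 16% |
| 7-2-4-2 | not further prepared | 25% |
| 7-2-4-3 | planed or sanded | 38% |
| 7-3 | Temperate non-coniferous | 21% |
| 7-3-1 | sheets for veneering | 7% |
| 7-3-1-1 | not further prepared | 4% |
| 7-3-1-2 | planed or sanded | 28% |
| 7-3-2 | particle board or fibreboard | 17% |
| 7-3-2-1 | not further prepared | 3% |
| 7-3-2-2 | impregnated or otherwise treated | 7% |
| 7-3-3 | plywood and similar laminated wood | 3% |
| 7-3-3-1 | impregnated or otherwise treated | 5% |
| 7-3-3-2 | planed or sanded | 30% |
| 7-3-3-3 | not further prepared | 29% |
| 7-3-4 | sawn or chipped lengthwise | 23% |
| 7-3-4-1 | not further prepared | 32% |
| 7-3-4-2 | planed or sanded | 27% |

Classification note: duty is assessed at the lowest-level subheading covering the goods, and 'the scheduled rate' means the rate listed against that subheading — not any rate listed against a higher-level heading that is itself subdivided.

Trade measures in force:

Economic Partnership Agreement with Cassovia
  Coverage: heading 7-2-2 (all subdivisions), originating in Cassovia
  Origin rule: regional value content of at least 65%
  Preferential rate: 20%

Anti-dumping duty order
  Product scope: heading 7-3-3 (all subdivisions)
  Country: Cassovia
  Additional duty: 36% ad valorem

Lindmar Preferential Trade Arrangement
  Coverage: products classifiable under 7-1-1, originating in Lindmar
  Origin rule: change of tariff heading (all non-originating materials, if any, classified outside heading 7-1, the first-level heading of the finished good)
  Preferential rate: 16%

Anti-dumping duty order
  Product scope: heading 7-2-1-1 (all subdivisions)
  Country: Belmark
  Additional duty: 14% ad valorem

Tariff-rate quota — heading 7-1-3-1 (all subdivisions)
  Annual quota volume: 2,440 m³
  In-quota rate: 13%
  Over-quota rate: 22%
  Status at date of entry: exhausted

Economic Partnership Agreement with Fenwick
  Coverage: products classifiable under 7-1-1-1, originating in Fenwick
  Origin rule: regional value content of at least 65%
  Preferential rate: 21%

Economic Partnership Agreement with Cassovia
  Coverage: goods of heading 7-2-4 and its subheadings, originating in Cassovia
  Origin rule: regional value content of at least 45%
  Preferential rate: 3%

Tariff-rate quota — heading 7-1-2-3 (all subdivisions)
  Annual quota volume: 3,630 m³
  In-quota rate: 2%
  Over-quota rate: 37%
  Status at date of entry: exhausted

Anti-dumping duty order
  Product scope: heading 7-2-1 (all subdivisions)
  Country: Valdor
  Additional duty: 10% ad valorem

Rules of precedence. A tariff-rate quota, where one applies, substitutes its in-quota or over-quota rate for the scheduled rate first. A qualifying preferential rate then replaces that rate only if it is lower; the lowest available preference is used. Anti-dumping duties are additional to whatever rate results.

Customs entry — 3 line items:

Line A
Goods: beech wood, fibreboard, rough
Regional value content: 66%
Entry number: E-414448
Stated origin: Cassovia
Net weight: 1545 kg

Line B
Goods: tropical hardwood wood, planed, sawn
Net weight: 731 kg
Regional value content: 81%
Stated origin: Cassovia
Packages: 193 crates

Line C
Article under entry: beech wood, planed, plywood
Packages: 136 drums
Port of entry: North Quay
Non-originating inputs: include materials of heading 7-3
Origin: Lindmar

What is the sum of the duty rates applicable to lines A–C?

53%

Line A: beech → 7-3; fibreboard → 7-3-2; rough → 7-3-2-1. Scheduled 3%. Cassovia agreement on 7-2-2: 7-3-2-1 not covered; Cassovia agreement on 7-2-4: 7-3-2-1 not covered. → 3%.
Line B: tropical hardwood → 7-2; sawn → 7-2-2; planed → 7-2-2-1. Scheduled 32%. Cassovia agreement on 7-2-2: RVC ≥ 65% → 20% available; Cassovia agreement on 7-2-4: 7-2-2-1 not covered; preferential 20%. → 20%.
Line C: beech → 7-3; plywood → 7-3-3; planed → 7-3-3-2. Scheduled 30%. Lindmar agreement on 7-1-1: 7-3-3-2 not covered. → 30%.
Sum: 3% + 20% + 30% = 53%.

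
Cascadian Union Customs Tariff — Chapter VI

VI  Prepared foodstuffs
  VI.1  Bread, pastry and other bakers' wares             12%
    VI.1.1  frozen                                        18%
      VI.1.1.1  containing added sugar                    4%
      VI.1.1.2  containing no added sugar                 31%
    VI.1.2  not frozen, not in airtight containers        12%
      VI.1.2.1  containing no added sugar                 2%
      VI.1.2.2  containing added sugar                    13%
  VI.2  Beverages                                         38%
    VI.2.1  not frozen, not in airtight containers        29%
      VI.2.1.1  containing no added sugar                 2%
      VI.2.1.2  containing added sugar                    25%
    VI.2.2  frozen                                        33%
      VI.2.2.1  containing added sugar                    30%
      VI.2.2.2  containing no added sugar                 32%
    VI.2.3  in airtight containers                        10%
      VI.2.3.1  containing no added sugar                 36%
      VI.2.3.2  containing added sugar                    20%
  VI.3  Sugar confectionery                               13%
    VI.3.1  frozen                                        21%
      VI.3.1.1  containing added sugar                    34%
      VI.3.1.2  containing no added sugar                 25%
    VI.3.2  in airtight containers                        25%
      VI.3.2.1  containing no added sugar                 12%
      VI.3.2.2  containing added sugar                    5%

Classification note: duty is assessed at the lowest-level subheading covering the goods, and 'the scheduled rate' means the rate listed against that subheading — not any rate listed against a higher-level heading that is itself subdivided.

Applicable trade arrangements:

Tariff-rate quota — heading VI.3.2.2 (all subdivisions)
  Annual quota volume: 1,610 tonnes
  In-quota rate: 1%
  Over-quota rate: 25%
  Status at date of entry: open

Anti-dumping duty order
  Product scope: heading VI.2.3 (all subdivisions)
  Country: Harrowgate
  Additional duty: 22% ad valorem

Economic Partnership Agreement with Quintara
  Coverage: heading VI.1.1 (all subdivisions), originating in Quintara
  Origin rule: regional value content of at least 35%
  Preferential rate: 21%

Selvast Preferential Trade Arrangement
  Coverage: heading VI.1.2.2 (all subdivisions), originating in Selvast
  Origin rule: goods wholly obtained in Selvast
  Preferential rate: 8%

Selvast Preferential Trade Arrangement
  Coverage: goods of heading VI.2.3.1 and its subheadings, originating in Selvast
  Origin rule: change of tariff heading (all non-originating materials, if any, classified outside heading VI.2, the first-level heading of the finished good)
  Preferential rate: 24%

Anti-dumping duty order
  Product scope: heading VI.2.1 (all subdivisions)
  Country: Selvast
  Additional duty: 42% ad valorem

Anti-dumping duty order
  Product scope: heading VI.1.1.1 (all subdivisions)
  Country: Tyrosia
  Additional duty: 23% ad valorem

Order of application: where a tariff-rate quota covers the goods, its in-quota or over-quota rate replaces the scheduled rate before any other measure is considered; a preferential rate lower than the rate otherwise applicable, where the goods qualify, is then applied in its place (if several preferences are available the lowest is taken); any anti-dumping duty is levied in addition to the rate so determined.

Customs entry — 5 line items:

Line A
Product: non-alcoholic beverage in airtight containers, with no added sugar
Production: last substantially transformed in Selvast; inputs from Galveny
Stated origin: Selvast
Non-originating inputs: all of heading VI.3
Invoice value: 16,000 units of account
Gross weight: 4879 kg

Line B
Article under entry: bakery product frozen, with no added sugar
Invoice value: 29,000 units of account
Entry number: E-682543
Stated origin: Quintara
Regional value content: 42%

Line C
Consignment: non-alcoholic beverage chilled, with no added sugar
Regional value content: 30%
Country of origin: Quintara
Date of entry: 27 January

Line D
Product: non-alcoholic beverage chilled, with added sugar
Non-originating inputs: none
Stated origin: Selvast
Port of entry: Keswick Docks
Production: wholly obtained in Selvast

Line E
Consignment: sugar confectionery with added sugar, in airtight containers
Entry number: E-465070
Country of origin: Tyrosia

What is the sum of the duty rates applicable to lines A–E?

Line A: non-alcoholic beverage → VI.2; in airtight containers → VI.2.3; with no added sugar → VI.2.3.1. Scheduled 36%. Selvast agreement on VI.1.2.2: VI.2.3.1 not covered; Selvast agreement on VI.2.3.1: CTH met → 24% available; preferential 24%. → 24%.
Line B: bakery product → VI.1; frozen → VI.1.1; with no added sugar → VI.1.1.2. Scheduled 31%. Quintara agreement on VI.1.1: RVC ≥ 35% → 21% available; preferential 21%. → 21%.
Line C: non-alcoholic beverage → VI.2; chilled → VI.2.1; with no added sugar → VI.2.1.1. Scheduled 2%. Quintara agreement on VI.1.1: VI.2.1.1 not covered. → 2%.
Line D: non-alcoholic beverage → VI.2; chilled → VI.2.1; with added sugar → VI.2.1.2. Scheduled 25%. Selvast agreement on VI.1.2.2: VI.2.1.2 not covered; Selvast agreement on VI.2.3.1: VI.2.1.2 not covered; anti-dumping (Selvast, VI.2.1): +42%; total 25% + 42% = 67%. → 67%.
Line E: sugar confectionery → VI.3; in airtight containers → VI.3.2; with added sugar → VI.3.2.2. Scheduled 5%. quota on VI.3.2.2 open → in-quota 1%. → 1%.
Sum: 24% + 21% + 2% + 67% + 1% = 115%.

115%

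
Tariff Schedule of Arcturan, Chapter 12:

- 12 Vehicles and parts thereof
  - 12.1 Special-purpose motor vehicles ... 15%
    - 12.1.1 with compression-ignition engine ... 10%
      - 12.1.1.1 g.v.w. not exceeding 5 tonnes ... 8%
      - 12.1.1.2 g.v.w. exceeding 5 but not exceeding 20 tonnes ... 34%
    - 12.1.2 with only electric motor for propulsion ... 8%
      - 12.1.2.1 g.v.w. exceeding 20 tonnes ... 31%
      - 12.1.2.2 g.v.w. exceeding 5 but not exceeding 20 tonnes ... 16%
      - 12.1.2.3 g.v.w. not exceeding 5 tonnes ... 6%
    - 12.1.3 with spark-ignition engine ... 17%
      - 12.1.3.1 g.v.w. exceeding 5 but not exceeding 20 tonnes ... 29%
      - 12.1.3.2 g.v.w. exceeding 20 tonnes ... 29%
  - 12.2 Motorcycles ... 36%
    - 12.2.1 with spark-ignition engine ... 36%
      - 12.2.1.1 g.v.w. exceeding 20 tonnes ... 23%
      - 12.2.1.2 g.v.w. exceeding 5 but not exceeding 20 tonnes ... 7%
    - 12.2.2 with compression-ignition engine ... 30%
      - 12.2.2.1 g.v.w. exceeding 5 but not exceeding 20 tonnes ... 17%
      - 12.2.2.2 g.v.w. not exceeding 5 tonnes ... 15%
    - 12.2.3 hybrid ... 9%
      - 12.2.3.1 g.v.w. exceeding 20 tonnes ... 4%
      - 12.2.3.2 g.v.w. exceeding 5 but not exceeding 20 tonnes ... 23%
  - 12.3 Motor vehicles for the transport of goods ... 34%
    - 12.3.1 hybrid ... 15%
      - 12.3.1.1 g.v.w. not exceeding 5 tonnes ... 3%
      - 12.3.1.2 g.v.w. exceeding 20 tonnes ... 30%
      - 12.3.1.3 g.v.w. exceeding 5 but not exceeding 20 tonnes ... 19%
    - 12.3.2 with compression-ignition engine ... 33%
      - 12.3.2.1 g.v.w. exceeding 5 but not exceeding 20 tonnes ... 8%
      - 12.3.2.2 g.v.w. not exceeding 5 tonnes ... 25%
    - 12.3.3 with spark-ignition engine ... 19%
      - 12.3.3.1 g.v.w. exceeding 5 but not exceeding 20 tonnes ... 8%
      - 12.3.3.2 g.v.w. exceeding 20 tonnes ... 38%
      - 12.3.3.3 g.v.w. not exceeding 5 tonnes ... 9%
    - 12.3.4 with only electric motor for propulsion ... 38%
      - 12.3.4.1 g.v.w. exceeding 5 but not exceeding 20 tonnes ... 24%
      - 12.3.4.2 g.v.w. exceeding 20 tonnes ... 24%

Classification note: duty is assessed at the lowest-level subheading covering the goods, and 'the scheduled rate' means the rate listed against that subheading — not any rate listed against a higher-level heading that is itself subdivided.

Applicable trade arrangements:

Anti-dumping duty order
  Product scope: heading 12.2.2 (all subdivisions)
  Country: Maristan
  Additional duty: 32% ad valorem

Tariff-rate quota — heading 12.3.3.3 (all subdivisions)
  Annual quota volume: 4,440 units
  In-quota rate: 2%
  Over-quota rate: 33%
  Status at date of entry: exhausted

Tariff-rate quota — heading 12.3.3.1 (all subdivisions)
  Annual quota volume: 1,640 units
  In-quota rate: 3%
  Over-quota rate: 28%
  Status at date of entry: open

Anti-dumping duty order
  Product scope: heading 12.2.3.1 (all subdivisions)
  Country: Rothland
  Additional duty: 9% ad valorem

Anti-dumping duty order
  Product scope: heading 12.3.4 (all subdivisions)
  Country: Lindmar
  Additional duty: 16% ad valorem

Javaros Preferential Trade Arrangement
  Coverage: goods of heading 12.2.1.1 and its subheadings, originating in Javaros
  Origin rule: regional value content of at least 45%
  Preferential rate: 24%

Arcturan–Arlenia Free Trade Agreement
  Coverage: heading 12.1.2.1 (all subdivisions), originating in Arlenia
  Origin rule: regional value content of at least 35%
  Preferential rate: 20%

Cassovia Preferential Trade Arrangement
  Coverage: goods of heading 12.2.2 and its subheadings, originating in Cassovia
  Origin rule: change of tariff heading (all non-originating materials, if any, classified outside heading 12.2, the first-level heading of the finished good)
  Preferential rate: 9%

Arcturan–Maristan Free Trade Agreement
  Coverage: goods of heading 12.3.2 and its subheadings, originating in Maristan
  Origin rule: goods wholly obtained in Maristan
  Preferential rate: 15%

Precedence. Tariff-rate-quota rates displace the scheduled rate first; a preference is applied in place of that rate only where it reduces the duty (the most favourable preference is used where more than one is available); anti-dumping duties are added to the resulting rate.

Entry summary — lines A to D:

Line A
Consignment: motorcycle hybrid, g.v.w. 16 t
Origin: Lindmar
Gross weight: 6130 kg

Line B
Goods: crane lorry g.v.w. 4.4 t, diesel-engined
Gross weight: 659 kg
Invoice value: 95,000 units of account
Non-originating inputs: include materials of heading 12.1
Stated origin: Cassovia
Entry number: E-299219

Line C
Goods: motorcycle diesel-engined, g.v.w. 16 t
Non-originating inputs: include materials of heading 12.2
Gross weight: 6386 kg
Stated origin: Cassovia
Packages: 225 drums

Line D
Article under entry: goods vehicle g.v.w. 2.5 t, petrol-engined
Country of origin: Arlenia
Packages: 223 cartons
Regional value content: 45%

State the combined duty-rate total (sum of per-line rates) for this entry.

81%

Line A: motorcycle → 12.2; hybrid → 12.2.3; g.v.w. 16 t → 12.2.3.2. Scheduled 23%. No special measure applies. → 23%.
Line B: crane lorry → 12.1; diesel-engined → 12.1.1; g.v.w. 4.4 t → 12.1.1.1. Scheduled 8%. Cassovia agreement on 12.2.2: 12.1.1.1 not covered. → 8%.
Line C: motorcycle → 12.2; diesel-engined → 12.2.2; g.v.w. 16 t → 12.2.2.1. Scheduled 17%. Cassovia agreement on 12.2.2: CTH not met. → 17%.
Line D: goods vehicle → 12.3; petrol-engined → 12.3.3; g.v.w. 2.5 t → 12.3.3.3. Scheduled 9%. quota on 12.3.3.3 exhausted → over-quota 33%; Arlenia agreement on 12.1.2.1: 12.3.3.3 not covered. → 33%.
Sum: 23% + 8% + 17% + 33% = 81%.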